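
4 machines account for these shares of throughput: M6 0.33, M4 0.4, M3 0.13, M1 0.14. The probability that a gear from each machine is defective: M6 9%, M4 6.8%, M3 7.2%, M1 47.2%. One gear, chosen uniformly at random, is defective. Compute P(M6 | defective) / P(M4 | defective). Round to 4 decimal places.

By Bayes' rule, posterior ∝ prior × likelihood:
  M6: 0.33 × 0.09 = 0.0297
  M4: 0.4 × 0.068 = 0.0272
  M3: 0.13 × 0.072 = 0.00936
  M1: 0.14 × 0.472 = 0.06608
Normalizing constant = 0.13234.
The ratio is 0.0297 / 0.0272 (the normalizer cancels) = 1.0919.

1.0919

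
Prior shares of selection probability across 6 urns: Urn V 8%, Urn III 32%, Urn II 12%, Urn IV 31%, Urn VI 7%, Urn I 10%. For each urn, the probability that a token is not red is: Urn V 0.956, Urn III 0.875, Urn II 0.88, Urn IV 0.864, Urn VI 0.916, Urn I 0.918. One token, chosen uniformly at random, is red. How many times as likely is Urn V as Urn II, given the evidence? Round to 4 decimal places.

Taking complements, P(red | each) = Urn V 0.044, Urn III 0.125, Urn II 0.12, Urn IV 0.136, Urn VI 0.084, Urn I 0.082.
Prior × likelihood for each hypothesis:
  Urn V: 0.08 × 0.044 = 0.00352
  Urn III: 0.32 × 0.125 = 0.04
  Urn II: 0.12 × 0.12 = 0.0144
  Urn IV: 0.31 × 0.136 = 0.04216
  Urn VI: 0.07 × 0.084 = 0.00588
  Urn I: 0.1 × 0.082 = 0.0082
Total = 0.11416.
The ratio is 0.00352 / 0.0144 (the normalizer cancels) = 0.2444.

0.2444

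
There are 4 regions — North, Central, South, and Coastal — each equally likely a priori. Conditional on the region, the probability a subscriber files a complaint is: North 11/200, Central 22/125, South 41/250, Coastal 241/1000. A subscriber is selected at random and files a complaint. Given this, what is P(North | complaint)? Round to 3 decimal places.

With a uniform prior (1/4 each), posterior ∝ likelihood:
  North: 0.055
  Central: 0.176
  South: 0.164
  Coastal: 0.241
Total = 0.636.
P(North | evidence) = 0.055 / 0.636 ≈ 0.086.

0.086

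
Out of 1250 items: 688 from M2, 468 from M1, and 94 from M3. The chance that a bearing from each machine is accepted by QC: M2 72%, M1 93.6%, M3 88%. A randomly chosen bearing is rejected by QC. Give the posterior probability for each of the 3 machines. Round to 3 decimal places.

Taking complements, P(rejected | each) = M2 0.28, M1 0.064, M3 0.12.
Compute prior × likelihood for every hypothesis:
  M2: 0.5504 × 0.28 = 0.154112
  M1: 0.3744 × 0.064 = 0.0239616
  M3: 0.0752 × 0.12 = 0.009024
Total = 0.1870976.
P(M2 | rejected) = 0.154112/0.1870976 ≈ 0.824
P(M1 | rejected) = 0.0239616/0.1870976 ≈ 0.128
P(M3 | rejected) = 0.009024/0.1870976 ≈ 0.048
(Check: 0.824+0.128+0.048 = 1.000.)

M2 0.824, M1 0.128, M3 0.048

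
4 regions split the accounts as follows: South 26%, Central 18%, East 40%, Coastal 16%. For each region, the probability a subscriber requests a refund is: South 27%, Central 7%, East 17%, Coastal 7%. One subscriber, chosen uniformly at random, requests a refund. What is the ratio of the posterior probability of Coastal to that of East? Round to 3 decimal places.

By Bayes' rule, posterior ∝ prior × likelihood:
  South: 0.26 × 0.27 = 0.0702
  Central: 0.18 × 0.07 = 0.0126
  East: 0.4 × 0.17 = 0.068
  Coastal: 0.16 × 0.07 = 0.0112
Total = 0.162.
The ratio is 0.0112 / 0.068 (the normalizer cancels) = 0.165.

0.165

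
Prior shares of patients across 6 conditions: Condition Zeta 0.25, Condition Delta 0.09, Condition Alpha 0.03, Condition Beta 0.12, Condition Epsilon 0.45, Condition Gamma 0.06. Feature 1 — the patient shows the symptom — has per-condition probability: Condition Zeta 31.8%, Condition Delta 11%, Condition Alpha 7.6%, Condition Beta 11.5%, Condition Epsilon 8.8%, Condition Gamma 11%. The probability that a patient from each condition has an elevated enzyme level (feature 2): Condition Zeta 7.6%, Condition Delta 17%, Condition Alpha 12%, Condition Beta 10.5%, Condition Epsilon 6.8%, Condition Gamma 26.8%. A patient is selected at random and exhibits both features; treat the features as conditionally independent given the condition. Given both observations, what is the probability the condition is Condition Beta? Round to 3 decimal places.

Compute prior × likelihood for every hypothesis:
  Condition Zeta: 0.25 × 0.318 × 0.076 = 0.006042
  Condition Delta: 0.09 × 0.11 × 0.17 = 0.001683
  Condition Alpha: 0.03 × 0.076 × 0.12 = 0.0002736
  Condition Beta: 0.12 × 0.115 × 0.105 = 0.001449
  Condition Epsilon: 0.45 × 0.088 × 0.068 = 0.0026928
  Condition Gamma: 0.06 × 0.11 × 0.268 = 0.0017688
Sum = 0.0139092.
P(Condition Beta | evidence) = 0.001449 / 0.0139092 ≈ 0.104.

0.104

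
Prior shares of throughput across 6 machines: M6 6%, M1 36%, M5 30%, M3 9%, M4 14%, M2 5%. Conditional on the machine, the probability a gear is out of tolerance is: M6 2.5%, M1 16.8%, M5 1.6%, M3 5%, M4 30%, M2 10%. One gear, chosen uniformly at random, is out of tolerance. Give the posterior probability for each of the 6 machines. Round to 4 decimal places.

M6 0.0127, M1 0.5113, M5 0.0406, M3 0.0380, M4 0.3551, M2 0.0423

By Bayes' rule, posterior ∝ prior × likelihood:
  M6: 0.06 × 0.025 = 0.0015
  M1: 0.36 × 0.168 = 0.06048
  M5: 0.3 × 0.016 = 0.0048
  M3: 0.09 × 0.05 = 0.0045
  M4: 0.14 × 0.3 = 0.042
  M2: 0.05 × 0.1 = 0.005
Sum = 0.11828.
P(M6 | oversize) = 0.0015/0.11828 ≈ 0.0127
P(M1 | oversize) = 0.06048/0.11828 ≈ 0.5113
P(M5 | oversize) = 0.0048/0.11828 ≈ 0.0406
P(M3 | oversize) = 0.0045/0.11828 ≈ 0.0380
P(M4 | oversize) = 0.042/0.11828 ≈ 0.3551
P(M2 | oversize) = 0.005/0.11828 ≈ 0.0423
(Check: 0.0127+0.5113+0.0406+0.0380+0.3551+0.0423 = 1.0000.)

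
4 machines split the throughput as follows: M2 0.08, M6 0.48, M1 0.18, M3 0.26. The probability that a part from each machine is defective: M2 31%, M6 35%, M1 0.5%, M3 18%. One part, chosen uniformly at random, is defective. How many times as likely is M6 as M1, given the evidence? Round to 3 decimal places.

Unnormalized posteriors (prior × likelihood):
  M2: 0.08 × 0.31 = 0.0248
  M6: 0.48 × 0.35 = 0.168
  M1: 0.18 × 0.005 = 0.0009
  M3: 0.26 × 0.18 = 0.0468
Total = 0.2405.
The ratio is 0.168 / 0.0009 (the normalizer cancels) = 186.667.

186.667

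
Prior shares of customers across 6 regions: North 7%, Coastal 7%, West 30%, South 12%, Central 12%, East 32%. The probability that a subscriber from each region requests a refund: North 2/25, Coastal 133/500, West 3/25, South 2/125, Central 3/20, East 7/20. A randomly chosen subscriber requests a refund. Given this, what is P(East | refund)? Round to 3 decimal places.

0.583

Compute prior × likelihood for every hypothesis:
  North: 0.07 × 0.08 = 0.0056
  Coastal: 0.07 × 0.266 = 0.01862
  West: 0.3 × 0.12 = 0.036
  South: 0.12 × 0.016 = 0.00192
  Central: 0.12 × 0.15 = 0.018
  East: 0.32 × 0.35 = 0.112
Normalizing constant = 0.19214.
P(East | evidence) = 0.112 / 0.19214 ≈ 0.583.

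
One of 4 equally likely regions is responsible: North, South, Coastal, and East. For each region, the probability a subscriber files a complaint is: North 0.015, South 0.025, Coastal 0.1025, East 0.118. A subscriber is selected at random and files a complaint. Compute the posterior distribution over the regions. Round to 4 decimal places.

North 0.0576, South 0.0960, Coastal 0.3935, East 0.4530

With a uniform prior (1/4 each), posterior ∝ likelihood:
  North: 0.015
  South: 0.025
  Coastal: 0.1025
  East: 0.118
Sum = 0.2605.
P(North | complaint) = 0.015/0.2605 ≈ 0.0576
P(South | complaint) = 0.025/0.2605 ≈ 0.0960
P(Coastal | complaint) = 0.1025/0.2605 ≈ 0.3935
P(East | complaint) = 0.118/0.2605 ≈ 0.4530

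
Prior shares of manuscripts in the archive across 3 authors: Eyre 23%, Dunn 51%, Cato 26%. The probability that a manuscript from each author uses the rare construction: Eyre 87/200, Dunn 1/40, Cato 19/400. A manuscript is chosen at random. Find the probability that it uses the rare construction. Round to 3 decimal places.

Prior × likelihood for each hypothesis:
  Eyre: 0.23 × 0.435 = 0.10005
  Dunn: 0.51 × 0.025 = 0.01275
  Cato: 0.26 × 0.0475 = 0.01235
P(rare-form) = 0.10005 + 0.01275 + 0.01235 = 0.12515 → 0.125.

0.125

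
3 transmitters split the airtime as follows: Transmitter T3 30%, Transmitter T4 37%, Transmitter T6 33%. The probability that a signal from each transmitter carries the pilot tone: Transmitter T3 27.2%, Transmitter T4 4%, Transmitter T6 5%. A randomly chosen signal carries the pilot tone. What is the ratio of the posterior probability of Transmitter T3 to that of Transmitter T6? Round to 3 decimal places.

4.945

Compute prior × likelihood for every hypothesis:
  Transmitter T3: 0.3 × 0.272 = 0.0816
  Transmitter T4: 0.37 × 0.04 = 0.0148
  Transmitter T6: 0.33 × 0.05 = 0.0165
Total = 0.1129.
The ratio is 0.0816 / 0.0165 (the normalizer cancels) = 4.945.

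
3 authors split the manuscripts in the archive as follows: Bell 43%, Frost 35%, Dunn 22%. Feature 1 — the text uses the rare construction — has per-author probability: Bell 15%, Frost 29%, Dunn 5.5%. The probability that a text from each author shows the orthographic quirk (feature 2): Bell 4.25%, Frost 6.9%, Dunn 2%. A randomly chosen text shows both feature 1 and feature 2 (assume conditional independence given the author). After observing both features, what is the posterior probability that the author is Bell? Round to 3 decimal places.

0.274

Compute prior × likelihood for every hypothesis:
  Bell: 0.43 × 0.15 × 0.0425 = 0.00274125
  Frost: 0.35 × 0.29 × 0.069 = 0.0070035
  Dunn: 0.22 × 0.055 × 0.02 = 0.000242
Total = 0.00998675.
P(Bell | evidence) = 0.00274125 / 0.00998675 ≈ 0.274.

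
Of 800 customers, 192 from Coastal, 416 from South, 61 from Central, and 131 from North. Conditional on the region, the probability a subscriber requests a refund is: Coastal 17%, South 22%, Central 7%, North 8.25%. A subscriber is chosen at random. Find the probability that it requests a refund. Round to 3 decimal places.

0.174

Prior × likelihood for each hypothesis:
  Coastal: 0.24 × 0.17 = 0.0408
  South: 0.52 × 0.22 = 0.1144
  Central: 0.07625 × 0.07 = 0.0053375
  North: 0.16375 × 0.0825 = 0.013509375
P(refund) = 0.0408 + 0.1144 + 0.0053375 + 0.013509375 = 0.174046875 → 0.174.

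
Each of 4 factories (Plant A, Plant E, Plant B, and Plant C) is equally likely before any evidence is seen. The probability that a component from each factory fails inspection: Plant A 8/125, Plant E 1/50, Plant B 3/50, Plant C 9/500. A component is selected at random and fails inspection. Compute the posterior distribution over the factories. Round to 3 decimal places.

With a uniform prior (1/4 each), posterior ∝ likelihood:
  Plant A: 0.064
  Plant E: 0.02
  Plant B: 0.06
  Plant C: 0.018
Sum = 0.162.
P(Plant A | nonconforming) = 0.064/0.162 ≈ 0.395
P(Plant E | nonconforming) = 0.02/0.162 ≈ 0.123
P(Plant B | nonconforming) = 0.06/0.162 ≈ 0.370
P(Plant C | nonconforming) = 0.018/0.162 ≈ 0.111
(Check: 0.395+0.123+0.370+0.111 = 0.999.)

Plant A 0.395, Plant E 0.123, Plant B 0.370, Plant C 0.111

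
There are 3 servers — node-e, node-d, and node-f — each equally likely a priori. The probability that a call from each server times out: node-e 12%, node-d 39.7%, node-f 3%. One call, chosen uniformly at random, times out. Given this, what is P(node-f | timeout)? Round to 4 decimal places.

0.0548

Since the prior is uniform, the posterior is proportional to the likelihood:
  node-e: 0.12
  node-d: 0.397
  node-f: 0.03
Normalizing constant = 0.547.
P(node-f | evidence) = 0.03 / 0.547 ≈ 0.0548.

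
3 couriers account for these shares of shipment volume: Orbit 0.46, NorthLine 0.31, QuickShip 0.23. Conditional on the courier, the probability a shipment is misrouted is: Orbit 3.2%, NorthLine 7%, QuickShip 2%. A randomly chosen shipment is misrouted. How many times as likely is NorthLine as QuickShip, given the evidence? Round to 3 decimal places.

Prior × likelihood for each hypothesis:
  Orbit: 0.46 × 0.032 = 0.01472
  NorthLine: 0.31 × 0.07 = 0.0217
  QuickShip: 0.23 × 0.02 = 0.0046
Total = 0.04102.
The ratio is 0.0217 / 0.0046 (the normalizer cancels) = 4.717.

4.717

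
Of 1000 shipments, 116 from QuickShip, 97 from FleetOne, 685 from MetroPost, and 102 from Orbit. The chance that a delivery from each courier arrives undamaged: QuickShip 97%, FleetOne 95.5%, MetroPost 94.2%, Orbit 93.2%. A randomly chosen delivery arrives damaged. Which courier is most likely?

MetroPost

Taking complements, P(damaged | each) = QuickShip 0.03, FleetOne 0.045, MetroPost 0.058, Orbit 0.068.
Unnormalized posteriors (prior × likelihood):
  QuickShip: 0.116 × 0.03 = 0.00348
  FleetOne: 0.097 × 0.045 = 0.004365
  MetroPost: 0.685 × 0.058 = 0.03973
  Orbit: 0.102 × 0.068 = 0.006936
Sum = 0.054511.
Largest term belongs to MetroPost, so MetroPost is most probable.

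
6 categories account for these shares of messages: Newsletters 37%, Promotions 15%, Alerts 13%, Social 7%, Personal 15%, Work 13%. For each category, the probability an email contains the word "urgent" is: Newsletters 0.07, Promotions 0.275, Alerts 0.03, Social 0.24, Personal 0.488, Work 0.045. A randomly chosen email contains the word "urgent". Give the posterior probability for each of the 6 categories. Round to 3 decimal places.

By Bayes' rule, posterior ∝ prior × likelihood:
  Newsletters: 0.37 × 0.07 = 0.0259
  Promotions: 0.15 × 0.275 = 0.04125
  Alerts: 0.13 × 0.03 = 0.0039
  Social: 0.07 × 0.24 = 0.0168
  Personal: 0.15 × 0.488 = 0.0732
  Work: 0.13 × 0.045 = 0.00585
Total = 0.1669.
P(Newsletters | urgent-flag) = 0.0259/0.1669 ≈ 0.155
P(Promotions | urgent-flag) = 0.04125/0.1669 ≈ 0.247
P(Alerts | urgent-flag) = 0.0039/0.1669 ≈ 0.023
P(Social | urgent-flag) = 0.0168/0.1669 ≈ 0.101
P(Personal | urgent-flag) = 0.0732/0.1669 ≈ 0.439
P(Work | urgent-flag) = 0.00585/0.1669 ≈ 0.035

Newsletters 0.155, Promotions 0.247, Alerts 0.023, Social 0.101, Personal 0.439, Work 0.035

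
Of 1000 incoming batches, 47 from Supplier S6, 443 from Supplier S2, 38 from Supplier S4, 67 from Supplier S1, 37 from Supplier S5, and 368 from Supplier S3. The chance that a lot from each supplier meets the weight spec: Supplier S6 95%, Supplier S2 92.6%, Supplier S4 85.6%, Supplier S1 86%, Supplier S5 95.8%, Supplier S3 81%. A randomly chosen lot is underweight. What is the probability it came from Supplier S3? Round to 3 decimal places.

Taking complements, P(underweight | each) = Supplier S6 0.05, Supplier S2 0.074, Supplier S4 0.144, Supplier S1 0.14, Supplier S5 0.042, Supplier S3 0.19.
By Bayes' rule, posterior ∝ prior × likelihood:
  Supplier S6: 0.047 × 0.05 = 0.00235
  Supplier S2: 0.443 × 0.074 = 0.032782
  Supplier S4: 0.038 × 0.144 = 0.005472
  Supplier S1: 0.067 × 0.14 = 0.00938
  Supplier S5: 0.037 × 0.042 = 0.001554
  Supplier S3: 0.368 × 0.19 = 0.06992
Total = 0.121458.
P(Supplier S3 | evidence) = 0.06992 / 0.121458 ≈ 0.576.

0.576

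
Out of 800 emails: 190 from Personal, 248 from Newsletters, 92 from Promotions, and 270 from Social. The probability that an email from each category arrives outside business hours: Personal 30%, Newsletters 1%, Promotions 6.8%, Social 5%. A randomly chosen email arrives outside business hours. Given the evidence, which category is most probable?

Compute prior × likelihood for every hypothesis:
  Personal: 0.2375 × 0.3 = 0.07125
  Newsletters: 0.31 × 0.01 = 0.0031
  Promotions: 0.115 × 0.068 = 0.00782
  Social: 0.3375 × 0.05 = 0.016875
Sum = 0.099045.
Largest term belongs to Personal, so Personal is most probable.

Personal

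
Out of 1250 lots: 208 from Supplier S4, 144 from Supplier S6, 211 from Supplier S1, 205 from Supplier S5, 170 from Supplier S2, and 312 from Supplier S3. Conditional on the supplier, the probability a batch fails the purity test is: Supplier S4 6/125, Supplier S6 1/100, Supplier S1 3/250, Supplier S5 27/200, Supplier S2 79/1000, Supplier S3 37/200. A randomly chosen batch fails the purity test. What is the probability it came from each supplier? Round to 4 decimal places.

By Bayes' rule, posterior ∝ prior × likelihood:
  Supplier S4: 0.1664 × 0.048 = 0.0079872
  Supplier S6: 0.1152 × 0.01 = 0.001152
  Supplier S1: 0.1688 × 0.012 = 0.0020256
  Supplier S5: 0.164 × 0.135 = 0.02214
  Supplier S2: 0.136 × 0.079 = 0.010744
  Supplier S3: 0.2496 × 0.185 = 0.046176
Normalizing constant = 0.0902248.
P(Supplier S4 | off-spec) = 0.0079872/0.0902248 ≈ 0.0885
P(Supplier S6 | off-spec) = 0.001152/0.0902248 ≈ 0.0128
P(Supplier S1 | off-spec) = 0.0020256/0.0902248 ≈ 0.0225
P(Supplier S5 | off-spec) = 0.02214/0.0902248 ≈ 0.2454
P(Supplier S2 | off-spec) = 0.010744/0.0902248 ≈ 0.1191
P(Supplier S3 | off-spec) = 0.046176/0.0902248 ≈ 0.5118

Supplier S4 0.0885, Supplier S6 0.0128, Supplier S1 0.0225, Supplier S5 0.2454, Supplier S2 0.1191, Supplier S3 0.5118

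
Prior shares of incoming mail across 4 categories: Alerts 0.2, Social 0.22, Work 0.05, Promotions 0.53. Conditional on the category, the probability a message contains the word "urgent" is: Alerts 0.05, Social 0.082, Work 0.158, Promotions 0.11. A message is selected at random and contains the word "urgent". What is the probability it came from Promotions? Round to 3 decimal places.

By Bayes' rule, posterior ∝ prior × likelihood:
  Alerts: 0.2 × 0.05 = 0.01
  Social: 0.22 × 0.082 = 0.01804
  Work: 0.05 × 0.158 = 0.0079
  Promotions: 0.53 × 0.11 = 0.0583
Total = 0.09424.
P(Promotions | evidence) = 0.0583 / 0.09424 ≈ 0.619.

0.619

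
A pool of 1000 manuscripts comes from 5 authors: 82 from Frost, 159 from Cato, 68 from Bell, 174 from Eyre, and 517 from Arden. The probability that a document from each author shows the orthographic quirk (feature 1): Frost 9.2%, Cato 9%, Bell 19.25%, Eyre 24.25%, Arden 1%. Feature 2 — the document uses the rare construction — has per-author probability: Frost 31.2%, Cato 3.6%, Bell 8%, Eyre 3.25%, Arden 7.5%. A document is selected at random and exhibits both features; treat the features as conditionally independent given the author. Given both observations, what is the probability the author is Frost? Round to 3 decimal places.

Unnormalized posteriors (prior × likelihood):
  Frost: 0.082 × 0.092 × 0.312 = 0.002353728
  Cato: 0.159 × 0.09 × 0.036 = 0.00051516
  Bell: 0.068 × 0.1925 × 0.08 = 0.0010472
  Eyre: 0.174 × 0.2425 × 0.0325 = 0.0013713375
  Arden: 0.517 × 0.01 × 0.075 = 0.00038775
Total = 0.0056751755.
P(Frost | evidence) = 0.002353728 / 0.0056751755 ≈ 0.415.

0.415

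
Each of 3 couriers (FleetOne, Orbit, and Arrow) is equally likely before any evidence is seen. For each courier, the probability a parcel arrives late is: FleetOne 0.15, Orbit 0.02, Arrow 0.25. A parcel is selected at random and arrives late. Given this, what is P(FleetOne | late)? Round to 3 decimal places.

With a uniform prior (1/3 each), posterior ∝ likelihood:
  FleetOne: 0.15
  Orbit: 0.02
  Arrow: 0.25
Normalizing constant = 0.42.
P(FleetOne | evidence) = 0.15 / 0.42 ≈ 0.357.

0.357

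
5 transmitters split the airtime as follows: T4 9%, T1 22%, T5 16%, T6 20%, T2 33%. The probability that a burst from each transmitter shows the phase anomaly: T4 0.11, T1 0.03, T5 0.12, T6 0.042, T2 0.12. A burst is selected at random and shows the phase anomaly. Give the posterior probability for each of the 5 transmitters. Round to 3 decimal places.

Unnormalized posteriors (prior × likelihood):
  T4: 0.09 × 0.11 = 0.0099
  T1: 0.22 × 0.03 = 0.0066
  T5: 0.16 × 0.12 = 0.0192
  T6: 0.2 × 0.042 = 0.0084
  T2: 0.33 × 0.12 = 0.0396
Sum = 0.0837.
P(T4 | anomaly) = 0.0099/0.0837 ≈ 0.118
P(T1 | anomaly) = 0.0066/0.0837 ≈ 0.079
P(T5 | anomaly) = 0.0192/0.0837 ≈ 0.229
P(T6 | anomaly) = 0.0084/0.0837 ≈ 0.100
P(T2 | anomaly) = 0.0396/0.0837 ≈ 0.473

T4 0.118, T1 0.079, T5 0.229, T6 0.100, T2 0.473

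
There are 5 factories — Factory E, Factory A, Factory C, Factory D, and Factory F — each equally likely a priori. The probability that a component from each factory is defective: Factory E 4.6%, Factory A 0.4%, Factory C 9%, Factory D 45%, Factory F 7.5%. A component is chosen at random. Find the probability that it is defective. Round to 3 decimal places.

Since the prior is uniform, the posterior is proportional to the likelihood:
  Factory E: 0.046
  Factory A: 0.004
  Factory C: 0.09
  Factory D: 0.45
  Factory F: 0.075
P(defective) = (1/5) × (0.046 + 0.004 + 0.09 + 0.45 + 0.075) = 0.665/5 ≈ 0.133.

0.133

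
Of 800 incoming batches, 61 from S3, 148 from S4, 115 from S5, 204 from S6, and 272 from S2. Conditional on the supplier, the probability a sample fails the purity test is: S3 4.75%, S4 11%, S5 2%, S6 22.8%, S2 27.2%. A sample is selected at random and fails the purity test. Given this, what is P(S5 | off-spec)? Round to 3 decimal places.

0.016

Unnormalized posteriors (prior × likelihood):
  S3: 0.07625 × 0.0475 = 0.003621875
  S4: 0.185 × 0.11 = 0.02035
  S5: 0.14375 × 0.02 = 0.002875
  S6: 0.255 × 0.228 = 0.05814
  S2: 0.34 × 0.272 = 0.09248
Normalizing constant = 0.177466875.
P(S5 | evidence) = 0.002875 / 0.177466875 ≈ 0.016.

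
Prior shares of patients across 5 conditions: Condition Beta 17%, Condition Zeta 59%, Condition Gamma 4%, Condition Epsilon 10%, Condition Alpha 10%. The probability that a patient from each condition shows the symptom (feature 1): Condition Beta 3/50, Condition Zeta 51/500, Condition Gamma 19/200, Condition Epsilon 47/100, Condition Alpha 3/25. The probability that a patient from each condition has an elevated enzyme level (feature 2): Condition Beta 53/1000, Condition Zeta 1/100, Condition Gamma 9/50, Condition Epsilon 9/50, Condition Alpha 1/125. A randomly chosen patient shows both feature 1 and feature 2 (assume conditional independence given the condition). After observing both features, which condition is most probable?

Compute prior × likelihood for every hypothesis:
  Condition Beta: 0.17 × 0.06 × 0.053 = 0.0005406
  Condition Zeta: 0.59 × 0.102 × 0.01 = 0.0006018
  Condition Gamma: 0.04 × 0.095 × 0.18 = 0.000684
  Condition Epsilon: 0.1 × 0.47 × 0.18 = 0.00846
  Condition Alpha: 0.1 × 0.12 × 0.008 = 0.000096
Sum = 0.0103824.
Largest term belongs to Condition Epsilon, so Condition Epsilon is most probable.

Condition Epsilon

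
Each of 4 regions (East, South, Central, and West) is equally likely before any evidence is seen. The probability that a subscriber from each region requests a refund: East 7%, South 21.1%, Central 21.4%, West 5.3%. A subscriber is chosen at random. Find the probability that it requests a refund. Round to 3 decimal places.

With a uniform prior (1/4 each), posterior ∝ likelihood:
  East: 0.07
  South: 0.211
  Central: 0.214
  West: 0.053
P(refund) = (1/4) × (0.07 + 0.211 + 0.214 + 0.053) = 0.548/4 ≈ 0.137.

0.137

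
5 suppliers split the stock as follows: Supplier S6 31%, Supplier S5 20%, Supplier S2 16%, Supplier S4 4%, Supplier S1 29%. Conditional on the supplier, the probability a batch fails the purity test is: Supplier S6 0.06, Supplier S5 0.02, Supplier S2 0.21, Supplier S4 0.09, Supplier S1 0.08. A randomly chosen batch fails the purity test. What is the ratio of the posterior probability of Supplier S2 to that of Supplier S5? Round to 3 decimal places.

Compute prior × likelihood for every hypothesis:
  Supplier S6: 0.31 × 0.06 = 0.0186
  Supplier S5: 0.2 × 0.02 = 0.004
  Supplier S2: 0.16 × 0.21 = 0.0336
  Supplier S4: 0.04 × 0.09 = 0.0036
  Supplier S1: 0.29 × 0.08 = 0.0232
Total = 0.083.
The ratio is 0.0336 / 0.004 (the normalizer cancels) = 8.400.

8.400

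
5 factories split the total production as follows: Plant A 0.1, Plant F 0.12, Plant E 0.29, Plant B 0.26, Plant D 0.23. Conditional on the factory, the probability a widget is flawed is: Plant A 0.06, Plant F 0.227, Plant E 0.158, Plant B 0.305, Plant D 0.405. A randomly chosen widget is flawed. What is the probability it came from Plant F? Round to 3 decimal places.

0.108

Prior × likelihood for each hypothesis:
  Plant A: 0.1 × 0.06 = 0.006
  Plant F: 0.12 × 0.227 = 0.02724
  Plant E: 0.29 × 0.158 = 0.04582
  Plant B: 0.26 × 0.305 = 0.0793
  Plant D: 0.23 × 0.405 = 0.09315
Normalizing constant = 0.25151.
P(Plant F | evidence) = 0.02724 / 0.25151 ≈ 0.108.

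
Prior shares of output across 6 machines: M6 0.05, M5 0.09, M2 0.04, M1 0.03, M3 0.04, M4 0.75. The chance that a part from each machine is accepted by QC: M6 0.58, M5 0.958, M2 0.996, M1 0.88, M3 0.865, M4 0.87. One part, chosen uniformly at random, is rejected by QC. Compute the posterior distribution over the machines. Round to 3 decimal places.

Taking complements, P(rejected | each) = M6 0.42, M5 0.042, M2 0.004, M1 0.12, M3 0.135, M4 0.13.
Prior × likelihood for each hypothesis:
  M6: 0.05 × 0.42 = 0.021
  M5: 0.09 × 0.042 = 0.00378
  M2: 0.04 × 0.004 = 0.00016
  M1: 0.03 × 0.12 = 0.0036
  M3: 0.04 × 0.135 = 0.0054
  M4: 0.75 × 0.13 = 0.0975
Total = 0.13144.
P(M6 | rejected) = 0.021/0.13144 ≈ 0.160
P(M5 | rejected) = 0.00378/0.13144 ≈ 0.029
P(M2 | rejected) = 0.00016/0.13144 ≈ 0.001
P(M1 | rejected) = 0.0036/0.13144 ≈ 0.027
P(M3 | rejected) = 0.0054/0.13144 ≈ 0.041
P(M4 | rejected) = 0.0975/0.13144 ≈ 0.742
(Check: 0.160+0.029+0.001+0.027+0.041+0.742 = 1.000.)

M6 0.160, M5 0.029, M2 0.001, M1 0.027, M3 0.041, M4 0.742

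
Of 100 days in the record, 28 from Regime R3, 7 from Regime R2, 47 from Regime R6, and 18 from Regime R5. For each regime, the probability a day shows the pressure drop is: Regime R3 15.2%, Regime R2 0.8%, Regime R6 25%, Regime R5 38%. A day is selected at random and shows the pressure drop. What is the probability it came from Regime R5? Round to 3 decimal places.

0.299

Unnormalized posteriors (prior × likelihood):
  Regime R3: 0.28 × 0.152 = 0.04256
  Regime R2: 0.07 × 0.008 = 0.00056
  Regime R6: 0.47 × 0.25 = 0.1175
  Regime R5: 0.18 × 0.38 = 0.0684
Sum = 0.22902.
P(Regime R5 | evidence) = 0.0684 / 0.22902 ≈ 0.299.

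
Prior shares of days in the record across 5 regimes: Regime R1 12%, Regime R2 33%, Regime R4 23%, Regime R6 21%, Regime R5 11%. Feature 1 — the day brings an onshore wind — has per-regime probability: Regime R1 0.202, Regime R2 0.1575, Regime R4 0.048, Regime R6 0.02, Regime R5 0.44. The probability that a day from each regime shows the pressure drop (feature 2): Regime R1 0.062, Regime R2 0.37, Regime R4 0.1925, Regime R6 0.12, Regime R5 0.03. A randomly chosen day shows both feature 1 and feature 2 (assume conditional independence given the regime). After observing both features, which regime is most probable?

Prior × likelihood for each hypothesis:
  Regime R1: 0.12 × 0.202 × 0.062 = 0.00150288
  Regime R2: 0.33 × 0.1575 × 0.37 = 0.01923075
  Regime R4: 0.23 × 0.048 × 0.1925 = 0.0021252
  Regime R6: 0.21 × 0.02 × 0.12 = 0.000504
  Regime R5: 0.11 × 0.44 × 0.03 = 0.001452
Sum = 0.02481483.
Largest term belongs to Regime R2, so Regime R2 is most probable.

Regime R2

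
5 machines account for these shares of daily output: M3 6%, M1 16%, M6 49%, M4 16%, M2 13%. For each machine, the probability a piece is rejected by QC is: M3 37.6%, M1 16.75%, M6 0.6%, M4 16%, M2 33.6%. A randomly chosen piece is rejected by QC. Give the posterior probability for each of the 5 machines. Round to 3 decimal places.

Unnormalized posteriors (prior × likelihood):
  M3: 0.06 × 0.376 = 0.02256
  M1: 0.16 × 0.1675 = 0.0268
  M6: 0.49 × 0.006 = 0.00294
  M4: 0.16 × 0.16 = 0.0256
  M2: 0.13 × 0.336 = 0.04368
Normalizing constant = 0.12158.
P(M3 | rejected) = 0.02256/0.12158 ≈ 0.186
P(M1 | rejected) = 0.0268/0.12158 ≈ 0.220
P(M6 | rejected) = 0.00294/0.12158 ≈ 0.024
P(M4 | rejected) = 0.0256/0.12158 ≈ 0.211
P(M2 | rejected) = 0.04368/0.12158 ≈ 0.359

M3 0.186, M1 0.220, M6 0.024, M4 0.211, M2 0.359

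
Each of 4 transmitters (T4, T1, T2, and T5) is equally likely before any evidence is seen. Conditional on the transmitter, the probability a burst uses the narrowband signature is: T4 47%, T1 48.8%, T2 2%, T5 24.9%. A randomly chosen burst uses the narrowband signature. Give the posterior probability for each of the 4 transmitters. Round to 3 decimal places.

With a uniform prior (1/4 each), posterior ∝ likelihood:
  T4: 0.47
  T1: 0.488
  T2: 0.02
  T5: 0.249
Sum = 1.227.
P(T4 | narrowband) = 0.47/1.227 ≈ 0.383
P(T1 | narrowband) = 0.488/1.227 ≈ 0.398
P(T2 | narrowband) = 0.02/1.227 ≈ 0.016
P(T5 | narrowband) = 0.249/1.227 ≈ 0.203
(Check: 0.383+0.398+0.016+0.203 = 1.000.)

T4 0.383, T1 0.398, T2 0.016, T5 0.203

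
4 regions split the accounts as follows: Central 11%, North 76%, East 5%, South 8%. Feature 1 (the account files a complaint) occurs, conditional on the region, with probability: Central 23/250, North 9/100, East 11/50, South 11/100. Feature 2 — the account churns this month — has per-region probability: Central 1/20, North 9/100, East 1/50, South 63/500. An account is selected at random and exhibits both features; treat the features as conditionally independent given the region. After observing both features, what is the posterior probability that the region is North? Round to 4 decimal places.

By Bayes' rule, posterior ∝ prior × likelihood:
  Central: 0.11 × 0.092 × 0.05 = 0.000506
  North: 0.76 × 0.09 × 0.09 = 0.006156
  East: 0.05 × 0.22 × 0.02 = 0.00022
  South: 0.08 × 0.11 × 0.126 = 0.0011088
Normalizing constant = 0.0079908.
P(North | evidence) = 0.006156 / 0.0079908 ≈ 0.7704.

0.7704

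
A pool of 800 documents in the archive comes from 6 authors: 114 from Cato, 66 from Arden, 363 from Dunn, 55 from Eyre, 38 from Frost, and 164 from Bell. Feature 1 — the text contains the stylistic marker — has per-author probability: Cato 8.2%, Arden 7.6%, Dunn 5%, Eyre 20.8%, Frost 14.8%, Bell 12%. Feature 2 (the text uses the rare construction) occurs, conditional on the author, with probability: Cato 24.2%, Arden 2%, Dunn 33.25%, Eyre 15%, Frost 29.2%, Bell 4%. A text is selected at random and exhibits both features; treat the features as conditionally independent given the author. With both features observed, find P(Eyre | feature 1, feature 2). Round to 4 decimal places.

0.1368

Compute prior × likelihood for every hypothesis:
  Cato: 0.1425 × 0.082 × 0.242 = 0.00282777
  Arden: 0.0825 × 0.076 × 0.02 = 0.0001254
  Dunn: 0.45375 × 0.05 × 0.3325 = 0.00754359375
  Eyre: 0.06875 × 0.208 × 0.15 = 0.002145
  Frost: 0.0475 × 0.148 × 0.292 = 0.00205276
  Bell: 0.205 × 0.12 × 0.04 = 0.000984
Normalizing constant = 0.01567852375.
P(Eyre | evidence) = 0.002145 / 0.01567852375 ≈ 0.1368.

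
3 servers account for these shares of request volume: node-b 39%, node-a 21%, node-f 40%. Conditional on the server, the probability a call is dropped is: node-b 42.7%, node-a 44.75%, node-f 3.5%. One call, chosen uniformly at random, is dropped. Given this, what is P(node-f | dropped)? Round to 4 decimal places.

0.0510

By Bayes' rule, posterior ∝ prior × likelihood:
  node-b: 0.39 × 0.427 = 0.16653
  node-a: 0.21 × 0.4475 = 0.093975
  node-f: 0.4 × 0.035 = 0.014
Sum = 0.274505.
P(node-f | evidence) = 0.014 / 0.274505 ≈ 0.0510.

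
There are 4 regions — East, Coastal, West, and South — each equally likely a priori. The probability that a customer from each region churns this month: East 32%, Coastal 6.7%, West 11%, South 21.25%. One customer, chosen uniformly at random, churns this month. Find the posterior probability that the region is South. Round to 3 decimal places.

0.300

With a uniform prior (1/4 each), posterior ∝ likelihood:
  East: 0.32
  Coastal: 0.067
  West: 0.11
  South: 0.2125
Sum = 0.7095.
P(South | evidence) = 0.2125 / 0.7095 ≈ 0.300.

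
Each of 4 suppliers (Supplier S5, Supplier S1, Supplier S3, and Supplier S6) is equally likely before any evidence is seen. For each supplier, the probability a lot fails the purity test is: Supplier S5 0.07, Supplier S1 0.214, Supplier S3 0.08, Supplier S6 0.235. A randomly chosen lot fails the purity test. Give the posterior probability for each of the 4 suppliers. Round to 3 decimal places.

Supplier S5 0.117, Supplier S1 0.357, Supplier S3 0.134, Supplier S6 0.392

Since the prior is uniform, the posterior is proportional to the likelihood:
  Supplier S5: 0.07
  Supplier S1: 0.214
  Supplier S3: 0.08
  Supplier S6: 0.235
Sum = 0.599.
P(Supplier S5 | off-spec) = 0.07/0.599 ≈ 0.117
P(Supplier S1 | off-spec) = 0.214/0.599 ≈ 0.357
P(Supplier S3 | off-spec) = 0.08/0.599 ≈ 0.134
P(Supplier S6 | off-spec) = 0.235/0.599 ≈ 0.392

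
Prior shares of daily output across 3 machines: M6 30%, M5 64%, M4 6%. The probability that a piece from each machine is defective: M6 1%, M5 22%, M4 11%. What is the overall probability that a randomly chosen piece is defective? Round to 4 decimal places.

Compute prior × likelihood for every hypothesis:
  M6: 0.3 × 0.01 = 0.003
  M5: 0.64 × 0.22 = 0.1408
  M4: 0.06 × 0.11 = 0.0066
P(defective) = 0.003 + 0.1408 + 0.0066 = 0.1504 → 0.1504.

0.1504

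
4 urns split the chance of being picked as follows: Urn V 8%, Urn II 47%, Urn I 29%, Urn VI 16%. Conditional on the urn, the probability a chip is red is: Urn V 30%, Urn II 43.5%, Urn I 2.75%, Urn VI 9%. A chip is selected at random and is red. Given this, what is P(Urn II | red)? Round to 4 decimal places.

0.8151

Prior × likelihood for each hypothesis:
  Urn V: 0.08 × 0.3 = 0.024
  Urn II: 0.47 × 0.435 = 0.20445
  Urn I: 0.29 × 0.0275 = 0.007975
  Urn VI: 0.16 × 0.09 = 0.0144
Normalizing constant = 0.250825.
P(Urn II | evidence) = 0.20445 / 0.250825 ≈ 0.8151.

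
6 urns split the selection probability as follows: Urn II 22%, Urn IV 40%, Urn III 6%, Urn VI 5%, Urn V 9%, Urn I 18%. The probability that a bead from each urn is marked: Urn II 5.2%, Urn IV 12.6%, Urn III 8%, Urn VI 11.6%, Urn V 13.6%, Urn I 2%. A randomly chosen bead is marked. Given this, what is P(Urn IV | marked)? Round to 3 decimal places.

0.571

Prior × likelihood for each hypothesis:
  Urn II: 0.22 × 0.052 = 0.01144
  Urn IV: 0.4 × 0.126 = 0.0504
  Urn III: 0.06 × 0.08 = 0.0048
  Urn VI: 0.05 × 0.116 = 0.0058
  Urn V: 0.09 × 0.136 = 0.01224
  Urn I: 0.18 × 0.02 = 0.0036
Sum = 0.08828.
P(Urn IV | evidence) = 0.0504 / 0.08828 ≈ 0.571.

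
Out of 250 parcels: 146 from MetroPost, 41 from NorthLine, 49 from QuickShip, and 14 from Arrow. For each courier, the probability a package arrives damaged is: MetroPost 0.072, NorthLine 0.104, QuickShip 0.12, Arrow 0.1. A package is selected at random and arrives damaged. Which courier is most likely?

MetroPost

By Bayes' rule, posterior ∝ prior × likelihood:
  MetroPost: 0.584 × 0.072 = 0.042048
  NorthLine: 0.164 × 0.104 = 0.017056
  QuickShip: 0.196 × 0.12 = 0.02352
  Arrow: 0.056 × 0.1 = 0.0056
Sum = 0.088224.
Largest term belongs to MetroPost, so MetroPost is most probable.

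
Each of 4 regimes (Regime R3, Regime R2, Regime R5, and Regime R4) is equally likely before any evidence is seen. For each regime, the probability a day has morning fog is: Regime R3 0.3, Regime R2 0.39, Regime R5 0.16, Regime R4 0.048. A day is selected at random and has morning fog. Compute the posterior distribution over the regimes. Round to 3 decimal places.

Regime R3 0.334, Regime R2 0.434, Regime R5 0.178, Regime R4 0.053

Since the prior is uniform, the posterior is proportional to the likelihood:
  Regime R3: 0.3
  Regime R2: 0.39
  Regime R5: 0.16
  Regime R4: 0.048
Sum = 0.898.
P(Regime R3 | fog) = 0.3/0.898 ≈ 0.334
P(Regime R2 | fog) = 0.39/0.898 ≈ 0.434
P(Regime R5 | fog) = 0.16/0.898 ≈ 0.178
P(Regime R4 | fog) = 0.048/0.898 ≈ 0.053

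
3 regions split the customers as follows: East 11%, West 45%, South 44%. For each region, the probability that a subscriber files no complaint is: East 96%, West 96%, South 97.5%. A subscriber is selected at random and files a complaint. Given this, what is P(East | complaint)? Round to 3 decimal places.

Taking complements, P(complaint | each) = East 0.04, West 0.04, South 0.025.
By Bayes' rule, posterior ∝ prior × likelihood:
  East: 0.11 × 0.04 = 0.0044
  West: 0.45 × 0.04 = 0.018
  South: 0.44 × 0.025 = 0.011
Total = 0.0334.
P(East | evidence) = 0.0044 / 0.0334 ≈ 0.132.

0.132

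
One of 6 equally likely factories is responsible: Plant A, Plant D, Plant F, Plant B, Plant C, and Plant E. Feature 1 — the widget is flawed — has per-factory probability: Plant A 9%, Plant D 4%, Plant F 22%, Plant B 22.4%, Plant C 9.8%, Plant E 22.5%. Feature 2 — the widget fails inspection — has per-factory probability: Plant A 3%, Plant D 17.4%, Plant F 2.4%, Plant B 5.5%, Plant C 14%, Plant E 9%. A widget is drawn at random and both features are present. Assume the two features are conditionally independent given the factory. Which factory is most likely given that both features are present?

Plant E

Since the prior is uniform, the posterior is proportional to the likelihood:
  Plant A: 0.09 × 0.03 = 0.0027
  Plant D: 0.04 × 0.174 = 0.00696
  Plant F: 0.22 × 0.024 = 0.00528
  Plant B: 0.224 × 0.055 = 0.01232
  Plant C: 0.098 × 0.14 = 0.01372
  Plant E: 0.225 × 0.09 = 0.02025
Total = 0.06123.
Largest term belongs to Plant E, so Plant E is most probable.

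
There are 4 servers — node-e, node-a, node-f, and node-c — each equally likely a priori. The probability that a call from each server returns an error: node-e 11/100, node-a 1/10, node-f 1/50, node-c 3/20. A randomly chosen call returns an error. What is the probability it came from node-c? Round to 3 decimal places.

0.395

With a uniform prior (1/4 each), posterior ∝ likelihood:
  node-e: 0.11
  node-a: 0.1
  node-f: 0.02
  node-c: 0.15
Normalizing constant = 0.38.
P(node-c | evidence) = 0.15 / 0.38 ≈ 0.395.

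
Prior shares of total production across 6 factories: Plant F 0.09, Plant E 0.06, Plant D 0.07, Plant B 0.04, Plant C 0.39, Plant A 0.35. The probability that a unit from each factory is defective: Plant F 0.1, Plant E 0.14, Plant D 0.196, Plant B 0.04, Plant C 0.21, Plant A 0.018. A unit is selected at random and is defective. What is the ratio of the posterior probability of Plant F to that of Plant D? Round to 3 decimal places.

Compute prior × likelihood for every hypothesis:
  Plant F: 0.09 × 0.1 = 0.009
  Plant E: 0.06 × 0.14 = 0.0084
  Plant D: 0.07 × 0.196 = 0.01372
  Plant B: 0.04 × 0.04 = 0.0016
  Plant C: 0.39 × 0.21 = 0.0819
  Plant A: 0.35 × 0.018 = 0.0063
Sum = 0.12092.
The ratio is 0.009 / 0.01372 (the normalizer cancels) = 0.656.

0.656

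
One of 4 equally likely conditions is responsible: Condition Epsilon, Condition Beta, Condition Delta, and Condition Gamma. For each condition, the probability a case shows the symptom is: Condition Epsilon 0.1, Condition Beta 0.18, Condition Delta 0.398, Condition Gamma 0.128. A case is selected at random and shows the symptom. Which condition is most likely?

Condition Delta

With a uniform prior (1/4 each), posterior ∝ likelihood:
  Condition Epsilon: 0.1
  Condition Beta: 0.18
  Condition Delta: 0.398
  Condition Gamma: 0.128
Total = 0.806.
Largest term belongs to Condition Delta, so Condition Delta is most probable.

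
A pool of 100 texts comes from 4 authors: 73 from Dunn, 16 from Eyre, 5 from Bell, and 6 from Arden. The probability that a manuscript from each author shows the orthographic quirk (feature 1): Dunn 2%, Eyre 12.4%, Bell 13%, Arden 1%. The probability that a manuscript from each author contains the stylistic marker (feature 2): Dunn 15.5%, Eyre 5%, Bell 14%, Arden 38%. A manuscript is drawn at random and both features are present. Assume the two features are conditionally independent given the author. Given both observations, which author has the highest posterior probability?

By Bayes' rule, posterior ∝ prior × likelihood:
  Dunn: 0.73 × 0.02 × 0.155 = 0.002263
  Eyre: 0.16 × 0.124 × 0.05 = 0.000992
  Bell: 0.05 × 0.13 × 0.14 = 0.00091
  Arden: 0.06 × 0.01 × 0.38 = 0.000228
Total = 0.004393.
Largest term belongs to Dunn, so Dunn is most probable.

Dunn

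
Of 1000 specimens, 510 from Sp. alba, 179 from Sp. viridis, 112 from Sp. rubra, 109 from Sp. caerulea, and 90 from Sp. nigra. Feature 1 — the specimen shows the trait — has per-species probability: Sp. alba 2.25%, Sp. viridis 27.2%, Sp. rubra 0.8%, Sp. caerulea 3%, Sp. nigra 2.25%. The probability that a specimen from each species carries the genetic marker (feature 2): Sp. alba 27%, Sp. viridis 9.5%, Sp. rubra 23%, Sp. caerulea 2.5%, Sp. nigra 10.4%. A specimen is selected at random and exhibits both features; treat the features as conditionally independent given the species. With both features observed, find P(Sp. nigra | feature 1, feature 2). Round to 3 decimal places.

Unnormalized posteriors (prior × likelihood):
  Sp. alba: 0.51 × 0.0225 × 0.27 = 0.00309825
  Sp. viridis: 0.179 × 0.272 × 0.095 = 0.00462536
  Sp. rubra: 0.112 × 0.008 × 0.23 = 0.00020608
  Sp. caerulea: 0.109 × 0.03 × 0.025 = 0.00008175
  Sp. nigra: 0.09 × 0.0225 × 0.104 = 0.0002106
Normalizing constant = 0.00822204.
P(Sp. nigra | evidence) = 0.0002106 / 0.00822204 ≈ 0.026.

0.026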